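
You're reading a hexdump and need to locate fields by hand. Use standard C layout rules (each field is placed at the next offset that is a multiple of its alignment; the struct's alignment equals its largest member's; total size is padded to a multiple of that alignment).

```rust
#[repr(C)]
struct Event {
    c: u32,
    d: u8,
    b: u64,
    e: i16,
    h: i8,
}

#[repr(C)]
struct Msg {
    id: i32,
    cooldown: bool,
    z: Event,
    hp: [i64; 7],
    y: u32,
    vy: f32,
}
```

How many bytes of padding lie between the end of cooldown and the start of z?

3

Event: 0..4  c  (4B, 4-aligned); 4..5  d  (1B, 1-aligned); 5..8  -- padding (3B); 8..16  b  (8B, 8-aligned); 16..18  e  (2B, 2-aligned); 18..19  h  (1B, 1-aligned); 19..24  -- tail padding (5B); sizeof = 24, alignof = 8
0..4  id  (4B, 4-aligned)
4..5  cooldown  (1B, 1-aligned)
5..8  -- padding (3B)
8..32  z  (24B, 8-aligned)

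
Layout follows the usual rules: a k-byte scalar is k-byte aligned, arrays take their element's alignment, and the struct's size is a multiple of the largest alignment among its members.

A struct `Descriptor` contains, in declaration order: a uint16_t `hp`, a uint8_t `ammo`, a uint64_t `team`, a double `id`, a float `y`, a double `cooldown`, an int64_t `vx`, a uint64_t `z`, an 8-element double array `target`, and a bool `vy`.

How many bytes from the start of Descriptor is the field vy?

0..2  hp  (2B, 2-aligned)
2..3  ammo  (1B, 1-aligned)
3..8  -- padding (5B)
8..16  team  (8B, 8-aligned)
16..24  id  (8B, 8-aligned)
24..28  y  (4B, 4-aligned)
28..32  -- padding (4B)
32..40  cooldown  (8B, 8-aligned)
40..48  vx  (8B, 8-aligned)
48..56  z  (8B, 8-aligned)
56..120  target  (64B, 8-aligned)
120..121  vy  (1B, 1-aligned)

120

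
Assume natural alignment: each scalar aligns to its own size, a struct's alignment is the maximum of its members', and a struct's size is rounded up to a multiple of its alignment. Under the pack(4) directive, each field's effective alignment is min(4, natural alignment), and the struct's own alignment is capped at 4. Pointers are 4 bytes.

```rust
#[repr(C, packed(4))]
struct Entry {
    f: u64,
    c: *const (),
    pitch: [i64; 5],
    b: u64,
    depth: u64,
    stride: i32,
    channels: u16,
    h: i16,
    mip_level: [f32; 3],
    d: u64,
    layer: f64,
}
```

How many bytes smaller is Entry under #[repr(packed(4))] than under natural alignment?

natural layout:
  f at 0 (size 8, align 8) → ends 8
  c at 8 (size 4, align 4) → ends 12
  pad 4 to align 8 for pitch
  pitch at 16 (size 40, align 8) → ends 56
  b at 56 (size 8, align 8) → ends 64
  depth at 64 (size 8, align 8) → ends 72
  stride at 72 (size 4, align 4) → ends 76
  channels at 76 (size 2, align 2) → ends 78
  h at 78 (size 2, align 2) → ends 80
  mip_level at 80 (size 12, align 4) → ends 92
  pad 4 to align 8 for d
  d at 96 (size 8, align 8) → ends 104
  layer at 104 (size 8, align 8) → ends 112
  total 112 bytes, alignment 8
packed(4) layout:
  f at 0 (size 8, align 4) → ends 8
  c at 8 (size 4, align 4) → ends 12
  pitch at 12 (size 40, align 4) → ends 52
  b at 52 (size 8, align 4) → ends 60
  depth at 60 (size 8, align 4) → ends 68
  stride at 68 (size 4, align 4) → ends 72
  channels at 72 (size 2, align 2) → ends 74
  h at 74 (size 2, align 2) → ends 76
  mip_level at 76 (size 12, align 4) → ends 88
  d at 88 (size 8, align 4) → ends 96
  layer at 96 (size 8, align 4) → ends 104
  total 104 bytes, alignment 4
112 − 104 = 8

8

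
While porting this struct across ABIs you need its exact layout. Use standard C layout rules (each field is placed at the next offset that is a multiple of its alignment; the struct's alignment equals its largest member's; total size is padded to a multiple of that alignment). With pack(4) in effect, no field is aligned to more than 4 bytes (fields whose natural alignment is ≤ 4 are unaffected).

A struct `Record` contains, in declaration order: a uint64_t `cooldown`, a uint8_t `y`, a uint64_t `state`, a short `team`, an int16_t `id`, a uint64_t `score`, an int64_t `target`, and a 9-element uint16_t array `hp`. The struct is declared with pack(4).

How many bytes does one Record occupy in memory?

60 bytes

@0: cooldown [8B, align 4] → 8
@8: y [1B, align 1] → 9
+3 pad (align 4)
@12: state [8B, align 4] → 20
@20: team [2B, align 2] → 22
@22: id [2B, align 2] → 24
@24: score [8B, align 4] → 32
@32: target [8B, align 4] → 40
@40: hp [18B, align 2] → 58
+2 tail pad (align 4)
size 60, align 4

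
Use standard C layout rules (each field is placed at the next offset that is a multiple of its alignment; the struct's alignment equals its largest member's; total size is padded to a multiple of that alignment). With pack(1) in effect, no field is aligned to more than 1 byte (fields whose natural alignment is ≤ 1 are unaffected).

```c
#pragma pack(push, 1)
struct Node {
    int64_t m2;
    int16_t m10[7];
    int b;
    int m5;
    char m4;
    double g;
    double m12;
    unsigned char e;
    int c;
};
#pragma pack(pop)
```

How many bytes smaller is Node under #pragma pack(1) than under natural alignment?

12

natural layout:
  m2 at 0 (size 8, align 8) → ends 8
  m10 at 8 (size 14, align 2) → ends 22
  pad 2 to align 4 for b
  b at 24 (size 4, align 4) → ends 28
  m5 at 28 (size 4, align 4) → ends 32
  m4 at 32 (size 1, align 1) → ends 33
  pad 7 to align 8 for g
  g at 40 (size 8, align 8) → ends 48
  m12 at 48 (size 8, align 8) → ends 56
  e at 56 (size 1, align 1) → ends 57
  pad 3 to align 4 for c
  c at 60 (size 4, align 4) → ends 64
  total 64 bytes, alignment 8
packed(1) layout:
  m2 at 0 (size 8, align 1) → ends 8
  m10 at 8 (size 14, align 1) → ends 22
  b at 22 (size 4, align 1) → ends 26
  m5 at 26 (size 4, align 1) → ends 30
  m4 at 30 (size 1, align 1) → ends 31
  g at 31 (size 8, align 1) → ends 39
  m12 at 39 (size 8, align 1) → ends 47
  e at 47 (size 1, align 1) → ends 48
  c at 48 (size 4, align 1) → ends 52
  total 52 bytes, alignment 1
64 − 52 = 12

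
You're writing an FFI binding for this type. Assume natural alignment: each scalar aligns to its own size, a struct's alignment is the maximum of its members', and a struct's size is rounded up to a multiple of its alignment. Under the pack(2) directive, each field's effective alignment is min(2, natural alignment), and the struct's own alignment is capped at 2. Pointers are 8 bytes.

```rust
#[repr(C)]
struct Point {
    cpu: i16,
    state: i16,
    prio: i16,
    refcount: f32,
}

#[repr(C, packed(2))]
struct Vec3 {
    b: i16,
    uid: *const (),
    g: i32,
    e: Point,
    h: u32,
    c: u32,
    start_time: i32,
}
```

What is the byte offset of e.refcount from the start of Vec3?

Point: 0..2  cpu  (2B, 2-aligned); 2..4  state  (2B, 2-aligned); 4..6  prio  (2B, 2-aligned); 6..8  -- padding (2B); 8..12  refcount  (4B, 4-aligned); sizeof = 12, alignof = 4
0..2  b  (2B, 2-aligned)
2..10  uid  (8B, 2-aligned)
10..14  g  (4B, 2-aligned)
14..26  e  (12B, 2-aligned)
within Point: refcount at 8
14 + 8 = 22

22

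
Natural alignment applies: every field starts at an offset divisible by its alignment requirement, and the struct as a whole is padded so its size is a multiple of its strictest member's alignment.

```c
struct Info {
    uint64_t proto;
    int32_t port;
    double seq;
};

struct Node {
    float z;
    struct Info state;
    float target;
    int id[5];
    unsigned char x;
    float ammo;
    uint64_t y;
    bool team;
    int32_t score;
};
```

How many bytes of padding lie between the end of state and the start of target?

Info: 0..8  proto  (8B, 8-aligned); 8..12  port  (4B, 4-aligned); 12..16  -- padding (4B); 16..24  seq  (8B, 8-aligned); sizeof = 24, alignof = 8
0..4  z  (4B, 4-aligned)
4..8  -- padding (4B)
8..32  state  (24B, 8-aligned)
32..36  target  (4B, 4-aligned)

0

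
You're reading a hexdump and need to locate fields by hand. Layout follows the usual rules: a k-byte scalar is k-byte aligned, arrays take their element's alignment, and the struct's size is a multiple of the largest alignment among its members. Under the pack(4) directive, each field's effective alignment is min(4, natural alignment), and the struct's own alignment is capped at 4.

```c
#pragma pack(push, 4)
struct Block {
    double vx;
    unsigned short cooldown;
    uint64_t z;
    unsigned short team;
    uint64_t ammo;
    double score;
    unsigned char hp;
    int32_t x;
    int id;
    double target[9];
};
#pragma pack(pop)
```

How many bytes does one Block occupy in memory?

@0: vx [8B, align 4] → 8
@8: cooldown [2B, align 2] → 10
+2 pad (align 4)
@12: z [8B, align 4] → 20
@20: team [2B, align 2] → 22
+2 pad (align 4)
@24: ammo [8B, align 4] → 32
@32: score [8B, align 4] → 40
@40: hp [1B, align 1] → 41
+3 pad (align 4)
@44: x [4B, align 4] → 48
@48: id [4B, align 4] → 52
@52: target [72B, align 4] → 124
size 124, align 4

124 bytes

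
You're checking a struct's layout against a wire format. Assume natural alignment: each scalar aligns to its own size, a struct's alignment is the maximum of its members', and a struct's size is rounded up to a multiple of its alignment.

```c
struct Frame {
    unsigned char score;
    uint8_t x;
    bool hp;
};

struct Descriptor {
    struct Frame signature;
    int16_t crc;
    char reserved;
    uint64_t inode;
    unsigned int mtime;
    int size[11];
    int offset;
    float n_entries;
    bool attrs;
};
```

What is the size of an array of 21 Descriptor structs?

1680

Frame: @0: score [1B, align 1] → 1; @1: x [1B, align 1] → 2; @2: hp [1B, align 1] → 3; size 3, align 1
@0: signature [3B, align 1] → 3
+1 pad (align 2)
@4: crc [2B, align 2] → 6
@6: reserved [1B, align 1] → 7
+1 pad (align 8)
@8: inode [8B, align 8] → 16
@16: mtime [4B, align 4] → 20
@20: size [44B, align 4] → 64
@64: offset [4B, align 4] → 68
@68: n_entries [4B, align 4] → 72
@72: attrs [1B, align 1] → 73
+7 tail pad (align 8)
size 80, align 8
array of 21: 21 × 80 = 1680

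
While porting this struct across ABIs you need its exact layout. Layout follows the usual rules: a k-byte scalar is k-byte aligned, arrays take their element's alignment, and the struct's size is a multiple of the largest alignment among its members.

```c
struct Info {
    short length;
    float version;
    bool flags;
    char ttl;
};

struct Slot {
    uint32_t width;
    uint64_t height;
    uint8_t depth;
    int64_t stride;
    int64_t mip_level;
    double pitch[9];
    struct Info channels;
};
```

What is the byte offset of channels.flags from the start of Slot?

120

Info: @0: length [2B, align 2] → 2; +2 pad (align 4); @4: version [4B, align 4] → 8; @8: flags [1B, align 1] → 9; @9: ttl [1B, align 1] → 10; +2 tail pad (align 4); size 12, align 4
@0: width [4B, align 4] → 4
+4 pad (align 8)
@8: height [8B, align 8] → 16
@16: depth [1B, align 1] → 17
+7 pad (align 8)
@24: stride [8B, align 8] → 32
@32: mip_level [8B, align 8] → 40
@40: pitch [72B, align 8] → 112
@112: channels [12B, align 4] → 124
within Info: flags at 8
112 + 8 = 120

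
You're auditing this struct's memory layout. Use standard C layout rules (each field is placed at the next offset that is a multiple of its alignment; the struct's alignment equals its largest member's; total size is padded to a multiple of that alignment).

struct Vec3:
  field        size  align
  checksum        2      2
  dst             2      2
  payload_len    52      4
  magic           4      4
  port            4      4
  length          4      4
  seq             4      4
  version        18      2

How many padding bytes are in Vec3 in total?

0..2  checksum  (2B, 2-aligned)
2..4  dst  (2B, 2-aligned)
4..56  payload_len  (52B, 4-aligned)
56..60  magic  (4B, 4-aligned)
60..64  port  (4B, 4-aligned)
64..68  length  (4B, 4-aligned)
68..72  seq  (4B, 4-aligned)
72..90  version  (18B, 2-aligned)
90..92  -- tail padding (2B)
sizeof = 92, alignof = 4
data bytes 90, size 92 → padding 2

2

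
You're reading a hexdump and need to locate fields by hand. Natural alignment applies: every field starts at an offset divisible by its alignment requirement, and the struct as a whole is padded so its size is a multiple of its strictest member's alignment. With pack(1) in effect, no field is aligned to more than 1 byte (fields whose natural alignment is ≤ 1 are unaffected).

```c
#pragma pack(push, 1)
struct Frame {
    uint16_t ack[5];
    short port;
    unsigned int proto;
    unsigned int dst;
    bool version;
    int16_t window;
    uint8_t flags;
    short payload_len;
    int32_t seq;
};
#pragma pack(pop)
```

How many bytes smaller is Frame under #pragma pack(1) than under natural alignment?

2

natural layout:
  @0: ack [10B, align 2] → 10
  @10: port [2B, align 2] → 12
  @12: proto [4B, align 4] → 16
  @16: dst [4B, align 4] → 20
  @20: version [1B, align 1] → 21
  +1 pad (align 2)
  @22: window [2B, align 2] → 24
  @24: flags [1B, align 1] → 25
  +1 pad (align 2)
  @26: payload_len [2B, align 2] → 28
  @28: seq [4B, align 4] → 32
  size 32, align 4
packed(1) layout:
  @0: ack [10B, align 1] → 10
  @10: port [2B, align 1] → 12
  @12: proto [4B, align 1] → 16
  @16: dst [4B, align 1] → 20
  @20: version [1B, align 1] → 21
  @21: window [2B, align 1] → 23
  @23: flags [1B, align 1] → 24
  @24: payload_len [2B, align 1] → 26
  @26: seq [4B, align 1] → 30
  size 30, align 1
32 − 30 = 2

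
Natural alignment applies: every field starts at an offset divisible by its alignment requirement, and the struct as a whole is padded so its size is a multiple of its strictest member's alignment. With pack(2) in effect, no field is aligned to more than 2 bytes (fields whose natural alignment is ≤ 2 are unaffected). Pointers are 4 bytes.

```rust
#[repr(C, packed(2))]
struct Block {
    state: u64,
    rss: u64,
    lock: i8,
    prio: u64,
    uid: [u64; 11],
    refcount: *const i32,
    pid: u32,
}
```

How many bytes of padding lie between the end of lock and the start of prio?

1

@0: state [8B, align 2] → 8
@8: rss [8B, align 2] → 16
@16: lock [1B, align 1] → 17
+1 pad (align 2)
@18: prio [8B, align 2] → 26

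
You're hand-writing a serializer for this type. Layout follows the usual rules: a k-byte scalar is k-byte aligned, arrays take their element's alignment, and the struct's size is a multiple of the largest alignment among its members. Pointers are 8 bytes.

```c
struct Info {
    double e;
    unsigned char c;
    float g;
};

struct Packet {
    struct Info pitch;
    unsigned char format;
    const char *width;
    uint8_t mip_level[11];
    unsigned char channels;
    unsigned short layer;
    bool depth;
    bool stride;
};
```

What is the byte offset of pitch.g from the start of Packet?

Info: 0..8  e  (8B, 8-aligned); 8..9  c  (1B, 1-aligned); 9..12  -- padding (3B); 12..16  g  (4B, 4-aligned); sizeof = 16, alignof = 8
0..16  pitch  (16B, 8-aligned)
within Info: g at 12
0 + 12 = 12

12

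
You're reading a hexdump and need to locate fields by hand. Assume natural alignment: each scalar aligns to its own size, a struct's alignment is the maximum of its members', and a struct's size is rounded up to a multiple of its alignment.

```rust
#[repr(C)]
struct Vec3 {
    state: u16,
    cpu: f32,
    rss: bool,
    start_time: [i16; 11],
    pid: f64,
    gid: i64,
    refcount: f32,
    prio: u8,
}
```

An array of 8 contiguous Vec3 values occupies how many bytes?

448

state at 0 (size 2, align 2) → ends 2
pad 2 to align 4 for cpu
cpu at 4 (size 4, align 4) → ends 8
rss at 8 (size 1, align 1) → ends 9
pad 1 to align 2 for start_time
start_time at 10 (size 22, align 2) → ends 32
pid at 32 (size 8, align 8) → ends 40
gid at 40 (size 8, align 8) → ends 48
refcount at 48 (size 4, align 4) → ends 52
prio at 52 (size 1, align 1) → ends 53
tail pad 3 to reach multiple of 8
total 56 bytes, alignment 8
array of 8: 8 × 56 = 448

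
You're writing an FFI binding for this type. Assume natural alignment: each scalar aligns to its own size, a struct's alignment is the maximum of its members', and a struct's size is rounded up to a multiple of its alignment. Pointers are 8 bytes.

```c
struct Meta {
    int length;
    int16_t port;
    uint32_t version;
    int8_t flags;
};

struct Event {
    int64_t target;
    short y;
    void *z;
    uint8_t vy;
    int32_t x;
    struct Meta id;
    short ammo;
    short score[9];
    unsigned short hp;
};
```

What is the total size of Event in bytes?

Meta: 0..4  length  (4B, 4-aligned); 4..6  port  (2B, 2-aligned); 6..8  -- padding (2B); 8..12  version  (4B, 4-aligned); 12..13  flags  (1B, 1-aligned); 13..16  -- tail padding (3B); sizeof = 16, alignof = 4
0..8  target  (8B, 8-aligned)
8..10  y  (2B, 2-aligned)
10..16  -- padding (6B)
16..24  z  (8B, 8-aligned)
24..25  vy  (1B, 1-aligned)
25..28  -- padding (3B)
28..32  x  (4B, 4-aligned)
32..48  id  (16B, 4-aligned)
48..50  ammo  (2B, 2-aligned)
50..68  score  (18B, 2-aligned)
68..70  hp  (2B, 2-aligned)
70..72  -- tail padding (2B)
sizeof = 72, alignof = 8

72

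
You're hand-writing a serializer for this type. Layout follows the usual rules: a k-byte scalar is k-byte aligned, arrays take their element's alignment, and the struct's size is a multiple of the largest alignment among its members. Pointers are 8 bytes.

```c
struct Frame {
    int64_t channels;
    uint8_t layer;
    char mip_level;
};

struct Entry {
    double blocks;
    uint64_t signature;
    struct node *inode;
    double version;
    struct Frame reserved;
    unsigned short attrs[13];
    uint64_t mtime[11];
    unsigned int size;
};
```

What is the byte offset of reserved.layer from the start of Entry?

Frame: channels at 0 (size 8, align 8) → ends 8; layer at 8 (size 1, align 1) → ends 9; mip_level at 9 (size 1, align 1) → ends 10; tail pad 6 to reach multiple of 8; total 16 bytes, alignment 8
blocks at 0 (size 8, align 8) → ends 8
signature at 8 (size 8, align 8) → ends 16
inode at 16 (size 8, align 8) → ends 24
version at 24 (size 8, align 8) → ends 32
reserved at 32 (size 16, align 8) → ends 48
within Frame: layer at 8
32 + 8 = 40

40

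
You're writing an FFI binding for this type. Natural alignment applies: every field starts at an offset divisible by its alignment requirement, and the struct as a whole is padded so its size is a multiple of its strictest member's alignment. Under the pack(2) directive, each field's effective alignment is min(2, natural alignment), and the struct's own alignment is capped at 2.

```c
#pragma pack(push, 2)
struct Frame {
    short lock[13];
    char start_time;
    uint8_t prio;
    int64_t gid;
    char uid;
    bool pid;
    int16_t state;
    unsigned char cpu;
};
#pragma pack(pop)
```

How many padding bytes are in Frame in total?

0..26  lock  (26B, 2-aligned)
26..27  start_time  (1B, 1-aligned)
27..28  prio  (1B, 1-aligned)
28..36  gid  (8B, 2-aligned)
36..37  uid  (1B, 1-aligned)
37..38  pid  (1B, 1-aligned)
38..40  state  (2B, 2-aligned)
40..41  cpu  (1B, 1-aligned)
41..42  -- tail padding (1B)
sizeof = 42, alignof = 2
data bytes 41, size 42 → padding 1

1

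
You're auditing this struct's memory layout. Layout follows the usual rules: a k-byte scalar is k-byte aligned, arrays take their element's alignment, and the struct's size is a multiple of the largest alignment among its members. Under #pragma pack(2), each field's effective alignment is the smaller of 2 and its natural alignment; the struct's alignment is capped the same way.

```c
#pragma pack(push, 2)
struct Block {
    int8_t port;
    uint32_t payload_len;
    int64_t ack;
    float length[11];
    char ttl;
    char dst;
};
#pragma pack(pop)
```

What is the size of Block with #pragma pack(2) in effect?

@0: port [1B, align 1] → 1
+1 pad (align 2)
@2: payload_len [4B, align 2] → 6
@6: ack [8B, align 2] → 14
@14: length [44B, align 2] → 58
@58: ttl [1B, align 1] → 59
@59: dst [1B, align 1] → 60
size 60, align 2

60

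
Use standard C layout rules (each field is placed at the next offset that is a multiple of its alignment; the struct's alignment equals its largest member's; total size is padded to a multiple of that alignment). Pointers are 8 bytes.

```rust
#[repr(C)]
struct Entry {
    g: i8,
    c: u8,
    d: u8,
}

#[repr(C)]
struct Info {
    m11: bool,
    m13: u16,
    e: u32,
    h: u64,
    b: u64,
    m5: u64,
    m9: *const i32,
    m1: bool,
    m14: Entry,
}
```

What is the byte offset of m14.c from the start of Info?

Entry: 0..1  g  (1B, 1-aligned); 1..2  c  (1B, 1-aligned); 2..3  d  (1B, 1-aligned); sizeof = 3, alignof = 1
0..1  m11  (1B, 1-aligned)
1..2  -- padding (1B)
2..4  m13  (2B, 2-aligned)
4..8  e  (4B, 4-aligned)
8..16  h  (8B, 8-aligned)
16..24  b  (8B, 8-aligned)
24..32  m5  (8B, 8-aligned)
32..40  m9  (8B, 8-aligned)
40..41  m1  (1B, 1-aligned)
41..44  m14  (3B, 1-aligned)
within Entry: c at 1
41 + 1 = 42

42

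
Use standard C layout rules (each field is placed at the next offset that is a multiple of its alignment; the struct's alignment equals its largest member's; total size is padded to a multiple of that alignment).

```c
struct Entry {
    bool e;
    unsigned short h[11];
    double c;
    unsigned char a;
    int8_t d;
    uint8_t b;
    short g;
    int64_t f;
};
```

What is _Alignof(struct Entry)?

8

member alignments: e=1, h=2, c=8, a=1, d=1, b=1, g=2, f=8
max = 8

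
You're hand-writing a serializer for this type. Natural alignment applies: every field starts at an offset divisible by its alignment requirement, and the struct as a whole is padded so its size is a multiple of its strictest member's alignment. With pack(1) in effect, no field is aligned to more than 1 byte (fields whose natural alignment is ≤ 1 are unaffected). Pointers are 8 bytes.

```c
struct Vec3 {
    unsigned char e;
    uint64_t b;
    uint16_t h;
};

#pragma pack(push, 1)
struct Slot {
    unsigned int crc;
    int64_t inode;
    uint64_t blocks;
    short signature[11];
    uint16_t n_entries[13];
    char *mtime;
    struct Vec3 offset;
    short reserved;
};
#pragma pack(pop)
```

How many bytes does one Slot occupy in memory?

Vec3: e at 0 (size 1, align 1) → ends 1; pad 7 to align 8 for b; b at 8 (size 8, align 8) → ends 16; h at 16 (size 2, align 2) → ends 18; tail pad 6 to reach multiple of 8; total 24 bytes, alignment 8
crc at 0 (size 4, align 1) → ends 4
inode at 4 (size 8, align 1) → ends 12
blocks at 12 (size 8, align 1) → ends 20
signature at 20 (size 22, align 1) → ends 42
n_entries at 42 (size 26, align 1) → ends 68
mtime at 68 (size 8, align 1) → ends 76
offset at 76 (size 24, align 1) → ends 100
reserved at 100 (size 2, align 1) → ends 102
total 102 bytes, alignment 1

102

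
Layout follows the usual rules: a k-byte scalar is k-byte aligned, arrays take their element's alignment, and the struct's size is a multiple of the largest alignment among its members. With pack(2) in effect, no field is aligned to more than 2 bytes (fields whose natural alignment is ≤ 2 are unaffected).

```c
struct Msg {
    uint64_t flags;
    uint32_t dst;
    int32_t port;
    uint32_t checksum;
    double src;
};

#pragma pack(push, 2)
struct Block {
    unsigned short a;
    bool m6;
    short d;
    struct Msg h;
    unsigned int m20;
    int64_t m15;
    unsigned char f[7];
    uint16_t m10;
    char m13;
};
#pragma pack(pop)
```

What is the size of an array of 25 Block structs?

Msg: @0: flags [8B, align 8] → 8; @8: dst [4B, align 4] → 12; @12: port [4B, align 4] → 16; @16: checksum [4B, align 4] → 20; +4 pad (align 8); @24: src [8B, align 8] → 32; size 32, align 8
@0: a [2B, align 2] → 2
@2: m6 [1B, align 1] → 3
+1 pad (align 2)
@4: d [2B, align 2] → 6
@6: h [32B, align 2] → 38
@38: m20 [4B, align 2] → 42
@42: m15 [8B, align 2] → 50
@50: f [7B, align 1] → 57
+1 pad (align 2)
@58: m10 [2B, align 2] → 60
@60: m13 [1B, align 1] → 61
+1 tail pad (align 2)
size 62, align 2
array of 25: 25 × 62 = 1550

1550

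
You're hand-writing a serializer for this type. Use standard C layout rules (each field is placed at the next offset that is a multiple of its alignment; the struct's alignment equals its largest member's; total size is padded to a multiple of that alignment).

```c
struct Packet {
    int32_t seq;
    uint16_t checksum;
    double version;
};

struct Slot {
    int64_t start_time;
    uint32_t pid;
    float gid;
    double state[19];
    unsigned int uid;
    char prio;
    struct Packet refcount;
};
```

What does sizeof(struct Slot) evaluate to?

Packet: @0: seq [4B, align 4] → 4; @4: checksum [2B, align 2] → 6; +2 pad (align 8); @8: version [8B, align 8] → 16; size 16, align 8
@0: start_time [8B, align 8] → 8
@8: pid [4B, align 4] → 12
@12: gid [4B, align 4] → 16
@16: state [152B, align 8] → 168
@168: uid [4B, align 4] → 172
@172: prio [1B, align 1] → 173
+3 pad (align 8)
@176: refcount [16B, align 8] → 192
size 192, align 8

192 bytes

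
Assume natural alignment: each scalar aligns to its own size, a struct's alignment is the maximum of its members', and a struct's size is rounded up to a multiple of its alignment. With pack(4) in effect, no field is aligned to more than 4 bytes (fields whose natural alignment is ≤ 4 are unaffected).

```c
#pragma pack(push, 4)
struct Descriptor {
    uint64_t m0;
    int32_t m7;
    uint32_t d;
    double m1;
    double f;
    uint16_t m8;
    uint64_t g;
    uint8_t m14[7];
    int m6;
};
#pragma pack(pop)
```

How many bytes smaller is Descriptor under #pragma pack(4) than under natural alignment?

natural layout:
  m0 at 0 (size 8, align 8) → ends 8
  m7 at 8 (size 4, align 4) → ends 12
  d at 12 (size 4, align 4) → ends 16
  m1 at 16 (size 8, align 8) → ends 24
  f at 24 (size 8, align 8) → ends 32
  m8 at 32 (size 2, align 2) → ends 34
  pad 6 to align 8 for g
  g at 40 (size 8, align 8) → ends 48
  m14 at 48 (size 7, align 1) → ends 55
  pad 1 to align 4 for m6
  m6 at 56 (size 4, align 4) → ends 60
  tail pad 4 to reach multiple of 8
  total 64 bytes, alignment 8
packed(4) layout:
  m0 at 0 (size 8, align 4) → ends 8
  m7 at 8 (size 4, align 4) → ends 12
  d at 12 (size 4, align 4) → ends 16
  m1 at 16 (size 8, align 4) → ends 24
  f at 24 (size 8, align 4) → ends 32
  m8 at 32 (size 2, align 2) → ends 34
  pad 2 to align 4 for g
  g at 36 (size 8, align 4) → ends 44
  m14 at 44 (size 7, align 1) → ends 51
  pad 1 to align 4 for m6
  m6 at 52 (size 4, align 4) → ends 56
  total 56 bytes, alignment 4
64 − 56 = 8

8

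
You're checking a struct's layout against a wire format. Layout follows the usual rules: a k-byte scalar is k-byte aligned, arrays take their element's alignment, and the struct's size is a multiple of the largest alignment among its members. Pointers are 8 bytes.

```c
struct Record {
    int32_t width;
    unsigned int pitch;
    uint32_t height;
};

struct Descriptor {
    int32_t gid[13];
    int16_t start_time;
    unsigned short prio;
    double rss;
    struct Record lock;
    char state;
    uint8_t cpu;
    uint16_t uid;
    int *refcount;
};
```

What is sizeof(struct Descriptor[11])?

Record: @0: width [4B, align 4] → 4; @4: pitch [4B, align 4] → 8; @8: height [4B, align 4] → 12; size 12, align 4
@0: gid [52B, align 4] → 52
@52: start_time [2B, align 2] → 54
@54: prio [2B, align 2] → 56
@56: rss [8B, align 8] → 64
@64: lock [12B, align 4] → 76
@76: state [1B, align 1] → 77
@77: cpu [1B, align 1] → 78
@78: uid [2B, align 2] → 80
@80: refcount [8B, align 8] → 88
size 88, align 8
array of 11: 11 × 88 = 968

968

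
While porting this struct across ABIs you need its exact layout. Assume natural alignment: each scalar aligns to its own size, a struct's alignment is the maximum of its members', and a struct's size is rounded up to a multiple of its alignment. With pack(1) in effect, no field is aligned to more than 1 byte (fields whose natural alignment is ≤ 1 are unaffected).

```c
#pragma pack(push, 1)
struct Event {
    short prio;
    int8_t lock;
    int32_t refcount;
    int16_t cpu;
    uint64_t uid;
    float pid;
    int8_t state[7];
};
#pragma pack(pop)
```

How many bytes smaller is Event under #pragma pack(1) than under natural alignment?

12

natural layout:
  @0: prio [2B, align 2] → 2
  @2: lock [1B, align 1] → 3
  +1 pad (align 4)
  @4: refcount [4B, align 4] → 8
  @8: cpu [2B, align 2] → 10
  +6 pad (align 8)
  @16: uid [8B, align 8] → 24
  @24: pid [4B, align 4] → 28
  @28: state [7B, align 1] → 35
  +5 tail pad (align 8)
  size 40, align 8
packed(1) layout:
  @0: prio [2B, align 1] → 2
  @2: lock [1B, align 1] → 3
  @3: refcount [4B, align 1] → 7
  @7: cpu [2B, align 1] → 9
  @9: uid [8B, align 1] → 17
  @17: pid [4B, align 1] → 21
  @21: state [7B, align 1] → 28
  size 28, align 1
40 − 28 = 12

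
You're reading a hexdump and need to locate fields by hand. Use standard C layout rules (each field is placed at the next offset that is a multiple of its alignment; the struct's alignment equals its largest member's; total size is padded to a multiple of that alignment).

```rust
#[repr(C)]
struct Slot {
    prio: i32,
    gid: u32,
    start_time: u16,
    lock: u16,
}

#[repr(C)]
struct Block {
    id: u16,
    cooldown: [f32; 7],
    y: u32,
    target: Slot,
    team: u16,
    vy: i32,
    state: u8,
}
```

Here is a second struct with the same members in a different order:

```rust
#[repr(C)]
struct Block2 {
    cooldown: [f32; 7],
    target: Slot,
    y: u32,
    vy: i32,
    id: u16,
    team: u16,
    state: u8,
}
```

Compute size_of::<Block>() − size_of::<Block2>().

Slot: 0..4  prio  (4B, 4-aligned); 4..8  gid  (4B, 4-aligned); 8..10  start_time  (2B, 2-aligned); 10..12  lock  (2B, 2-aligned); sizeof = 12, alignof = 4
0..2  id  (2B, 2-aligned)
2..4  -- padding (2B)
4..32  cooldown  (28B, 4-aligned)
32..36  y  (4B, 4-aligned)
36..48  target  (12B, 4-aligned)
48..50  team  (2B, 2-aligned)
50..52  -- padding (2B)
52..56  vy  (4B, 4-aligned)
56..57  state  (1B, 1-aligned)
57..60  -- tail padding (3B)
sizeof = 60, alignof = 4
— Block2 —
0..28  cooldown  (28B, 4-aligned)
28..40  target  (12B, 4-aligned)
40..44  y  (4B, 4-aligned)
44..48  vy  (4B, 4-aligned)
48..50  id  (2B, 2-aligned)
50..52  team  (2B, 2-aligned)
52..53  state  (1B, 1-aligned)
53..56  -- tail padding (3B)
sizeof = 56, alignof = 4
60 − 56 = 4

4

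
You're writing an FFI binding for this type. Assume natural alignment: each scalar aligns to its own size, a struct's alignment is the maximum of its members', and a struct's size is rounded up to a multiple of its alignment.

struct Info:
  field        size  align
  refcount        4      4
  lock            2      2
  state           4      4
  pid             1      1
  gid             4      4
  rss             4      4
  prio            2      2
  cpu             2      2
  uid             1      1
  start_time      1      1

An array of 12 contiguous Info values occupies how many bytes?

384

0..4  refcount  (4B, 4-aligned)
4..6  lock  (2B, 2-aligned)
6..8  -- padding (2B)
8..12  state  (4B, 4-aligned)
12..13  pid  (1B, 1-aligned)
13..16  -- padding (3B)
16..20  gid  (4B, 4-aligned)
20..24  rss  (4B, 4-aligned)
24..26  prio  (2B, 2-aligned)
26..28  cpu  (2B, 2-aligned)
28..29  uid  (1B, 1-aligned)
29..30  start_time  (1B, 1-aligned)
30..32  -- tail padding (2B)
sizeof = 32, alignof = 4
array of 12: 12 × 32 = 384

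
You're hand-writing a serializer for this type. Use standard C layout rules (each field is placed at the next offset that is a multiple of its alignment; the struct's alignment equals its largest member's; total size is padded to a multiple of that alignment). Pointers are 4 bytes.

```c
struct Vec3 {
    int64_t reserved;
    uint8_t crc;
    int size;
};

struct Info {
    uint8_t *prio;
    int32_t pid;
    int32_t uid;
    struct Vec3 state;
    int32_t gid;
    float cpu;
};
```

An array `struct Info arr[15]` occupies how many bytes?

600

Vec3: @0: reserved [8B, align 8] → 8; @8: crc [1B, align 1] → 9; +3 pad (align 4); @12: size [4B, align 4] → 16; size 16, align 8
@0: prio [4B, align 4] → 4
@4: pid [4B, align 4] → 8
@8: uid [4B, align 4] → 12
+4 pad (align 8)
@16: state [16B, align 8] → 32
@32: gid [4B, align 4] → 36
@36: cpu [4B, align 4] → 40
size 40, align 8
array of 15: 15 × 40 = 600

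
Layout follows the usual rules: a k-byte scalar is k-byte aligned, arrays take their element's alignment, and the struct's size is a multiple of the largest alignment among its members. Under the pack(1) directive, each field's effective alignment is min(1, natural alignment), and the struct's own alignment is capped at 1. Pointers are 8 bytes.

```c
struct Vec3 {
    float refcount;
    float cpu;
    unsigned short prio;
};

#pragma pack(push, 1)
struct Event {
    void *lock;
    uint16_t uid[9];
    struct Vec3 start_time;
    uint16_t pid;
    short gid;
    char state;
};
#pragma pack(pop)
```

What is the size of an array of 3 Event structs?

Vec3: refcount at 0 (size 4, align 4) → ends 4; cpu at 4 (size 4, align 4) → ends 8; prio at 8 (size 2, align 2) → ends 10; tail pad 2 to reach multiple of 4; total 12 bytes, alignment 4
lock at 0 (size 8, align 1) → ends 8
uid at 8 (size 18, align 1) → ends 26
start_time at 26 (size 12, align 1) → ends 38
pid at 38 (size 2, align 1) → ends 40
gid at 40 (size 2, align 1) → ends 42
state at 42 (size 1, align 1) → ends 43
total 43 bytes, alignment 1
array of 3: 3 × 43 = 129

129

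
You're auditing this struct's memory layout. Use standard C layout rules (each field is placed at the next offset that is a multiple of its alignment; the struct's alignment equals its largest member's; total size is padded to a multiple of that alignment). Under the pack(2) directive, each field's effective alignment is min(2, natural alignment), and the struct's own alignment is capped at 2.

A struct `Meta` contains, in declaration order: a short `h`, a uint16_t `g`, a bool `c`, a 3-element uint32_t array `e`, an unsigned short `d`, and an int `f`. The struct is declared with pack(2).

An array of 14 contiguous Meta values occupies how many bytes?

0..2  h  (2B, 2-aligned)
2..4  g  (2B, 2-aligned)
4..5  c  (1B, 1-aligned)
5..6  -- padding (1B)
6..18  e  (12B, 2-aligned)
18..20  d  (2B, 2-aligned)
20..24  f  (4B, 2-aligned)
sizeof = 24, alignof = 2
array of 14: 14 × 24 = 336

336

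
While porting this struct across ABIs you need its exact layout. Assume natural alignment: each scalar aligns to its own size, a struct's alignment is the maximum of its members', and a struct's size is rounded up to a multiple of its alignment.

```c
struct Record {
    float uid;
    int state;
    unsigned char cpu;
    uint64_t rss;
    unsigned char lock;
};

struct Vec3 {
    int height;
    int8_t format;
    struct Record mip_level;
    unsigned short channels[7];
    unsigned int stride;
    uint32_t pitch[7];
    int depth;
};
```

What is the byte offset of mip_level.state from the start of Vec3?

12

Record: uid at 0 (size 4, align 4) → ends 4; state at 4 (size 4, align 4) → ends 8; cpu at 8 (size 1, align 1) → ends 9; pad 7 to align 8 for rss; rss at 16 (size 8, align 8) → ends 24; lock at 24 (size 1, align 1) → ends 25; tail pad 7 to reach multiple of 8; total 32 bytes, alignment 8
height at 0 (size 4, align 4) → ends 4
format at 4 (size 1, align 1) → ends 5
pad 3 to align 8 for mip_level
mip_level at 8 (size 32, align 8) → ends 40
within Record: state at 4
8 + 4 = 12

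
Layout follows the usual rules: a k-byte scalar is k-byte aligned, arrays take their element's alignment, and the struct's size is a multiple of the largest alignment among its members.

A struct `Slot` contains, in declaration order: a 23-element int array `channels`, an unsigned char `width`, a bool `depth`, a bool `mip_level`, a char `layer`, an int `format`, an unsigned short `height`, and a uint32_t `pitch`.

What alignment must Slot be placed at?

4

member alignments: channels=4, width=1, depth=1, mip_level=1, layer=1, format=4, height=2, pitch=4
max = 4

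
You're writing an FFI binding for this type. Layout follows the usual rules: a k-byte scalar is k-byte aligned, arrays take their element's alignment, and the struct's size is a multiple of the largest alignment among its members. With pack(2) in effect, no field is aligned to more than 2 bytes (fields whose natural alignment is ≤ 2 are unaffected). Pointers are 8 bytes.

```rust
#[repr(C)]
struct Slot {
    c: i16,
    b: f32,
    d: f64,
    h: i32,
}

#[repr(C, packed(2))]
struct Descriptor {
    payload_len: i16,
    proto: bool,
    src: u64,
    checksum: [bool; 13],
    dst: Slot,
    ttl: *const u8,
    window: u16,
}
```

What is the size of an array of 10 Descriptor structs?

Slot: c at 0 (size 2, align 2) → ends 2; pad 2 to align 4 for b; b at 4 (size 4, align 4) → ends 8; d at 8 (size 8, align 8) → ends 16; h at 16 (size 4, align 4) → ends 20; tail pad 4 to reach multiple of 8; total 24 bytes, alignment 8
payload_len at 0 (size 2, align 2) → ends 2
proto at 2 (size 1, align 1) → ends 3
pad 1 to align 2 for src
src at 4 (size 8, align 2) → ends 12
checksum at 12 (size 13, align 1) → ends 25
pad 1 to align 2 for dst
dst at 26 (size 24, align 2) → ends 50
ttl at 50 (size 8, align 2) → ends 58
window at 58 (size 2, align 2) → ends 60
total 60 bytes, alignment 2
array of 10: 10 × 60 = 600

600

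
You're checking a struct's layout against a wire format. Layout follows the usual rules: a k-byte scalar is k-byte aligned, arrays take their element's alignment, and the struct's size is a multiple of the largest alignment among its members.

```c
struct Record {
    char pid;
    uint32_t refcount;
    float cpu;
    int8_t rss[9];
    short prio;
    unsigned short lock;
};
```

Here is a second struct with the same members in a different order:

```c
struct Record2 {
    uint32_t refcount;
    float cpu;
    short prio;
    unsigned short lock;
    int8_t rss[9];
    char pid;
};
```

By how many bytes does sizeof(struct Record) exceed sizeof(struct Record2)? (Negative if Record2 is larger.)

@0: pid [1B, align 1] → 1
+3 pad (align 4)
@4: refcount [4B, align 4] → 8
@8: cpu [4B, align 4] → 12
@12: rss [9B, align 1] → 21
+1 pad (align 2)
@22: prio [2B, align 2] → 24
@24: lock [2B, align 2] → 26
+2 tail pad (align 4)
size 28, align 4
— Record2 —
@0: refcount [4B, align 4] → 4
@4: cpu [4B, align 4] → 8
@8: prio [2B, align 2] → 10
@10: lock [2B, align 2] → 12
@12: rss [9B, align 1] → 21
@21: pid [1B, align 1] → 22
+2 tail pad (align 4)
size 24, align 4
28 − 24 = 4

4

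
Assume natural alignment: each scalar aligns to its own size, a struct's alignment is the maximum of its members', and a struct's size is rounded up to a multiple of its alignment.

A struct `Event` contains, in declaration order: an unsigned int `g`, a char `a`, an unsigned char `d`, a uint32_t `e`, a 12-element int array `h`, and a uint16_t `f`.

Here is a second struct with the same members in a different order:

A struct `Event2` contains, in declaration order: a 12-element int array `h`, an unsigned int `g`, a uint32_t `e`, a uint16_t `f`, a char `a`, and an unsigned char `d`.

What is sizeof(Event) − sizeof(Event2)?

4

0..4  g  (4B, 4-aligned)
4..5  a  (1B, 1-aligned)
5..6  d  (1B, 1-aligned)
6..8  -- padding (2B)
8..12  e  (4B, 4-aligned)
12..60  h  (48B, 4-aligned)
60..62  f  (2B, 2-aligned)
62..64  -- tail padding (2B)
sizeof = 64, alignof = 4
— Event2 —
0..48  h  (48B, 4-aligned)
48..52  g  (4B, 4-aligned)
52..56  e  (4B, 4-aligned)
56..58  f  (2B, 2-aligned)
58..59  a  (1B, 1-aligned)
59..60  d  (1B, 1-aligned)
sizeof = 60, alignof = 4
64 − 60 = 4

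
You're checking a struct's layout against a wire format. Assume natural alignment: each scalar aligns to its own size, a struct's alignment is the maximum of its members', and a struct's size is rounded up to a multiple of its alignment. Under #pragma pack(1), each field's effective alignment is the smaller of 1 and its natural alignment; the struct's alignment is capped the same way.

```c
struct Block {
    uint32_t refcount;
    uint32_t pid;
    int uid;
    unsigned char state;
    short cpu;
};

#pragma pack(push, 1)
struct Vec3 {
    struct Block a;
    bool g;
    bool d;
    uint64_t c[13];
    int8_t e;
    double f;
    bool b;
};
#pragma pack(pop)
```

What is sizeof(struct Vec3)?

Block: @0: refcount [4B, align 4] → 4; @4: pid [4B, align 4] → 8; @8: uid [4B, align 4] → 12; @12: state [1B, align 1] → 13; +1 pad (align 2); @14: cpu [2B, align 2] → 16; size 16, align 4
@0: a [16B, align 1] → 16
@16: g [1B, align 1] → 17
@17: d [1B, align 1] → 18
@18: c [104B, align 1] → 122
@122: e [1B, align 1] → 123
@123: f [8B, align 1] → 131
@131: b [1B, align 1] → 132
size 132, align 1

132 bytes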